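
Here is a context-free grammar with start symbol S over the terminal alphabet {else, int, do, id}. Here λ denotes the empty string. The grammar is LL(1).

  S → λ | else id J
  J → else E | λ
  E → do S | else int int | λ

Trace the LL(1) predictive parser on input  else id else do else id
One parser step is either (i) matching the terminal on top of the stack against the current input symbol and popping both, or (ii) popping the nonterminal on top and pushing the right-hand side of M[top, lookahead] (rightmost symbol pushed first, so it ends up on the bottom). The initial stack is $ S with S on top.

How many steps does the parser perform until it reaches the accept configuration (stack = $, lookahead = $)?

      Stack        Input                      Action
   1  $ S          else id else do else id $  expand S → else id J
   2  $ J id else  else id else do else id $  match else
   3  $ J id       id else do else id $       match id
   4  $ J          else do else id $          expand J → else E
   5  $ E else     else do else id $          match else
   6  $ E          do else id $               expand E → do S
   7  $ S do       do else id $               match do
   8  $ S          else id $                  expand S → else id J
   9  $ J id else  else id $                  match else
  10  $ J id       id $                       match id
  11  $ J          $                          expand J → λ
Accept reached after 11 steps.

11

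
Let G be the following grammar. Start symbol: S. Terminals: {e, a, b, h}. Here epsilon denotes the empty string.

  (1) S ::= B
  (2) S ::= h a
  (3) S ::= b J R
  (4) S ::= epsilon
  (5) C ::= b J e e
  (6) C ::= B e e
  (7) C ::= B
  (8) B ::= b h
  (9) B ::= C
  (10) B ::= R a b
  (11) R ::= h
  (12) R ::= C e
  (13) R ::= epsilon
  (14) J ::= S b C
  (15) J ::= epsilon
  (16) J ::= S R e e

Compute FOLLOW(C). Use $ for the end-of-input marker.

{$, a, b, e, h}

FIRST(S): from S::=B we get {a, b, h}; from S::=h a we get {h}; from S::=b J R we get {b}; from S::=epsilon we get {epsilon}. So FIRST(S) = {epsilon, a, b, h}.
FIRST(C): from C::=b J e e we get {b}; from C::=B e e we get {a, b, h}; from C::=B we get {a, b, h}. So FIRST(C) = {a, b, h}.
FIRST(R): from R::=h we get {h}; from R::=C e we get {a, b, h}; from R::=epsilon we get {epsilon}. So FIRST(R) = {epsilon, a, b, h}.
FIRST(B): from B::=b h we get {b}; from B::=C we get {a, b, h}; from B::=R a b we get {a, b, h}. So FIRST(B) = {a, b, h}.
FIRST(J): from J::=S b C we get {a, b, h}; from J::=epsilon we get {epsilon}; from J::=S R e e we get {a, b, e, h}. So FIRST(J) = {epsilon, a, b, e, h}.
FOLLOW(S) includes $ since S is the start symbol.
FOLLOW(S): in J::=S b C, S is followed by b C with FIRST {b}; in J::=S R e e, S is followed by R e e with FIRST {a, b, e, h}. Thus FOLLOW(S) = {$, a, b, e, h}.
FOLLOW(R): in S::=b J R, the suffix after R is empty, so FOLLOW(R) ⊇ FOLLOW(S) = {$, a, b, e, h}; in B::=R a b, R is followed by a b with FIRST {a}; in J::=S R e e, R is followed by e e with FIRST {e}. Thus FOLLOW(R) = {$, a, b, e, h}.
FOLLOW(J): in S::=b J R, J is followed by R with FIRST {epsilon, a, b, h}; in S::=b J R, the suffix after J is nullable, so FOLLOW(J) ⊇ FOLLOW(S) = {$, a, b, e, h}; in C::=b J e e, J is followed by e e with FIRST {e}. Thus FOLLOW(J) = {$, a, b, e, h}.
FOLLOW(C): in B::=C, the suffix after C is empty, so FOLLOW(C) ⊇ FOLLOW(B) = {$, a, b, e, h}; in R::=C e, C is followed by e with FIRST {e}; in J::=S b C, the suffix after C is empty, so FOLLOW(C) ⊇ FOLLOW(J) = {$, a, b, e, h}. Thus FOLLOW(C) = {$, a, b, e, h}.
FOLLOW(B): in S::=B, the suffix after B is empty, so FOLLOW(B) ⊇ FOLLOW(S) = {$, a, b, e, h}; in C::=B e e, B is followed by e e with FIRST {e}; in C::=B, the suffix after B is empty, so FOLLOW(B) ⊇ FOLLOW(C) = {$, a, b, e, h}. Thus FOLLOW(B) = {$, a, b, e, h}.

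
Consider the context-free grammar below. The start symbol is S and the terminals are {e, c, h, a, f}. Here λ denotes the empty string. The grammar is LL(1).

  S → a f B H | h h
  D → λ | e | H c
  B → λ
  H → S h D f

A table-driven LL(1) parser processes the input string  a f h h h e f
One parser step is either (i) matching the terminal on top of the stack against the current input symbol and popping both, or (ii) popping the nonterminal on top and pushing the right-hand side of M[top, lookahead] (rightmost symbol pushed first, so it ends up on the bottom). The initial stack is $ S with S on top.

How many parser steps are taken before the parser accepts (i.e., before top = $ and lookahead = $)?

      Stack        Input            Action
   1  $ S          a f h h h e f $  expand S → a f B H
   2  $ H B f a    a f h h h e f $  match a
   3  $ H B f      f h h h e f $    match f
   4  $ H B        h h h e f $      expand B → λ
   5  $ H          h h h e f $      expand H → S h D f
   6  $ f D h S    h h h e f $      expand S → h h
   7  $ f D h h h  h h h e f $      match h
   8  $ f D h h    h h e f $        match h
   9  $ f D h      h e f $          match h
  10  $ f D        e f $            expand D → e
  11  $ f e        e f $            match e
  12  $ f          f $              match f
Accept reached after 12 steps.

12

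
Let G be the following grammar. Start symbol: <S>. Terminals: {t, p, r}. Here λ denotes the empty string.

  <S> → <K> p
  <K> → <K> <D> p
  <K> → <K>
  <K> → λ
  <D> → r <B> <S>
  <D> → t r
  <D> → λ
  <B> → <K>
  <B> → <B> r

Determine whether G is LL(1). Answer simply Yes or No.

FIRST(<S>) = {p, r, t}
FIRST(<K>) = {λ, p, r, t}
FIRST(<D>) = {λ, r, t}
FIRST(<B>) = {λ, p, r, t}
FOLLOW(<S>) = {$, p}
FOLLOW(<K>) = {p, r, t}
FOLLOW(<D>) = {p}
FOLLOW(<B>) = {p, r, t}
Cell M[<B>, p] receives both <B> → <K> and <B> → <B> r — the grammar is not LL(1).

No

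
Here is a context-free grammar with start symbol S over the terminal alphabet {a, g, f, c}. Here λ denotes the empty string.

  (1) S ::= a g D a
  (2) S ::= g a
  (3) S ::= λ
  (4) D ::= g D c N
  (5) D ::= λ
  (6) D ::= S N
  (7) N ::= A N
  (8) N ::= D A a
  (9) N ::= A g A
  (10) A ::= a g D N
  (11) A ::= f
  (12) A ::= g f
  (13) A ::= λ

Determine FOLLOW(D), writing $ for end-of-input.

FIRST(S) = {λ, a, g}
FIRST(A) = {λ, a, f, g}
FIRST(D) = {λ, a, f, g}  (via S N)
FIRST(N) = {a, f, g}  (via A N, D A a, A g A)
FOLLOW(S) includes $ since S is the start symbol.
FOLLOW(S): in D::=S N, S is followed by N with FIRST {a, f, g}. Thus FOLLOW(S) = {$, a, f, g}.
FOLLOW(D): in S::=a g D a, D is followed by a with FIRST {a}; in D::=g D c N, D is followed by c N with FIRST {c}; in N::=D A a, D is followed by A a with FIRST {a, f, g}; in A::=a g D N, D is followed by N with FIRST {a, f, g}. Thus FOLLOW(D) = {a, c, f, g}.
FOLLOW(N): in D::=g D c N, the suffix after N is empty, so FOLLOW(N) ⊇ FOLLOW(D) = {a, c, f, g}; in D::=S N, the suffix after N is empty, so FOLLOW(N) ⊇ FOLLOW(D) = {a, c, f, g}; in N::=A N, the suffix after N is empty (adds nothing new); in A::=a g D N, the suffix after N is empty, so FOLLOW(N) ⊇ FOLLOW(A) = {a, c, f, g}. Thus FOLLOW(N) = {a, c, f, g}.
FOLLOW(A): in N::=A N, A is followed by N with FIRST {a, f, g}; in N::=D A a, A is followed by a with FIRST {a}; in N::=A g A (occurrence 1), A is followed by g A with FIRST {g}; in N::=A g A (occurrence 2), the suffix after A is empty, so FOLLOW(A) ⊇ FOLLOW(N) = {a, c, f, g}. Thus FOLLOW(A) = {a, c, f, g}.

{a, c, f, g}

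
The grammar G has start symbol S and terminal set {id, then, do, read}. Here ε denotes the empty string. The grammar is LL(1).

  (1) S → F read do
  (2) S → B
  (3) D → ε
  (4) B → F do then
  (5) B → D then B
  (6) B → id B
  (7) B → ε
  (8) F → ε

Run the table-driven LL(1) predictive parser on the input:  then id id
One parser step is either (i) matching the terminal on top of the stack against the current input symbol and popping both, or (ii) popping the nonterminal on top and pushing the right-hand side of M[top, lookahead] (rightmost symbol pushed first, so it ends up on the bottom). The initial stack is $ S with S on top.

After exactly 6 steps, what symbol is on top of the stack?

B

     Stack       Input         Action
  1  $ S         then id id $  expand S → B
  2  $ B         then id id $  expand B → D then B
  3  $ B then D  then id id $  expand D → ε
  4  $ B then    then id id $  match then
  5  $ B         id id $       expand B → id B
  6  $ B id      id id $       match id
Stack after step 6: $ B (top = B).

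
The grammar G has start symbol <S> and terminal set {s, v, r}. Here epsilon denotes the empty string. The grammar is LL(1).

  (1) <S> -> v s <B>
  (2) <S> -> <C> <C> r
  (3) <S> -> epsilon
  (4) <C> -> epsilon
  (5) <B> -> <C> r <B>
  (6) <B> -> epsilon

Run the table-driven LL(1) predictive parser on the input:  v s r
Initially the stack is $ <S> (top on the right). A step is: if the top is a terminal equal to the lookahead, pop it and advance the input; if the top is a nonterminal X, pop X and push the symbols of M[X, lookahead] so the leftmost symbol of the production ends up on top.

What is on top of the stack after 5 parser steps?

     Stack        Input    Action
  1  $ <S>        v s r $  expand <S> -> v s <B>
  2  $ <B> s v    v s r $  match v
  3  $ <B> s      s r $    match s
  4  $ <B>        r $      expand <B> -> <C> r <B>
  5  $ <B> r <C>  r $      expand <C> -> epsilon
Stack after step 5: $ <B> r (top = r).

r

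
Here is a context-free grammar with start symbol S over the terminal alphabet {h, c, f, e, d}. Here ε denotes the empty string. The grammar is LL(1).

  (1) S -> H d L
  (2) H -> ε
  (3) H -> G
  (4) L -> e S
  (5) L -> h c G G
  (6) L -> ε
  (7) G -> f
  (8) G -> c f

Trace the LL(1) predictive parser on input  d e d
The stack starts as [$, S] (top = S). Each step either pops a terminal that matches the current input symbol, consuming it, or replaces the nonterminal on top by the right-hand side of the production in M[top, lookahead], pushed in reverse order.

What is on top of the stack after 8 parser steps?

L

     Stack    Input    Action
  1  $ S      d e d $  expand S -> H d L
  2  $ L d H  d e d $  expand H -> ε
  3  $ L d    d e d $  match d
  4  $ L      e d $    expand L -> e S
  5  $ S e    e d $    match e
  6  $ S      d $      expand S -> H d L
  7  $ L d H  d $      expand H -> ε
  8  $ L d    d $      match d
Stack after step 8: $ L (top = L).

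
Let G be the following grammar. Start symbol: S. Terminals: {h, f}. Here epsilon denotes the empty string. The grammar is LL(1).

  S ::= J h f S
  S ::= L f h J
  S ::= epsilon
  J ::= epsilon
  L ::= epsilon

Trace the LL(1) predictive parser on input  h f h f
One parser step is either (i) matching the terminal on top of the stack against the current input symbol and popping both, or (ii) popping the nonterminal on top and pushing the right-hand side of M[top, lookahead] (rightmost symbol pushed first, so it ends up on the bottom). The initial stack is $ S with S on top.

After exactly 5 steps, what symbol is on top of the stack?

J

step 1: stack=$ S  input=h f h f $  — expand S ::= J h f S
step 2: stack=$ S f h J  input=h f h f $  — expand J ::= epsilon
step 3: stack=$ S f h  input=h f h f $  — match h
step 4: stack=$ S f  input=f h f $  — match f
step 5: stack=$ S  input=h f $  — expand S ::= J h f S
Stack after step 5: $ S f h J (top = J).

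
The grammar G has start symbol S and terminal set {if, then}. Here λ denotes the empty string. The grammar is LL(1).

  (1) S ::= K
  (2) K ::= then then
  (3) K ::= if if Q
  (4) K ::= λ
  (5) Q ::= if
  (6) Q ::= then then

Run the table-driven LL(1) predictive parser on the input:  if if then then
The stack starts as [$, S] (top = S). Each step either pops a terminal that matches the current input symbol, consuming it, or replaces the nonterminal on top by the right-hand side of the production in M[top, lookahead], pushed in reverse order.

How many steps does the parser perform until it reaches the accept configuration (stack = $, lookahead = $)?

7

step 1: stack=$ S  input=if if then then $  — expand S ::= K
step 2: stack=$ K  input=if if then then $  — expand K ::= if if Q
step 3: stack=$ Q if if  input=if if then then $  — match if
step 4: stack=$ Q if  input=if then then $  — match if
step 5: stack=$ Q  input=then then $  — expand Q ::= then then
step 6: stack=$ then then  input=then then $  — match then
step 7: stack=$ then  input=then $  — match then
Accept reached after 7 steps.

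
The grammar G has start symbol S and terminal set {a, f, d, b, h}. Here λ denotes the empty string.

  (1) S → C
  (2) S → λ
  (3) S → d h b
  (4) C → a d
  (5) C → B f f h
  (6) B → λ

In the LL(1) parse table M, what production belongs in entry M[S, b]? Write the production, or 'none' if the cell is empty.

FIRST(B): from B→λ we get {λ}. So FIRST(B) = {λ}.
FIRST(C): from C→a d we get {a}; from C→B f f h we get {f}. So FIRST(C) = {a, f}.
FIRST(S): from S→C we get {a, f}; from S→λ we get {λ}; from S→d h b we get {d}. So FIRST(S) = {λ, a, d, f}.
FOLLOW(S) includes $ since S is the start symbol.
FOLLOW(S): S appears on no right-hand side. Thus FOLLOW(S) = {$}.
For S → C: FIRST(C) = {a, f}, so it goes in M[S, t] for t ∈ {a, f}.
For S → λ: FIRST(λ) = {λ}, so it goes in M[S, t] for t ∈ {}; since λ ∈ FIRST, also for every t ∈ FOLLOW(S) = {$}.
For S → d h b: FIRST(d h b) = {d}, so it goes in M[S, t] for t ∈ {d}.
None of these place a production in M[S, b].

none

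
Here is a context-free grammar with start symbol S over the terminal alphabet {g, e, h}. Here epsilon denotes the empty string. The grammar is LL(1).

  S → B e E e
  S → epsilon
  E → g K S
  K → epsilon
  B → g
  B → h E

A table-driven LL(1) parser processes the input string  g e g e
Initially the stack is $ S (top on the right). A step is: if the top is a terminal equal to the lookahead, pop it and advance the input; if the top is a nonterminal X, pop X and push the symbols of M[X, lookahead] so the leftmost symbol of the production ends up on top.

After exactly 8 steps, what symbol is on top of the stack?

     Stack      Input      Action
  1  $ S        g e g e $  expand S → B e E e
  2  $ e E e B  g e g e $  expand B → g
  3  $ e E e g  g e g e $  match g
  4  $ e E e    e g e $    match e
  5  $ e E      g e $      expand E → g K S
  6  $ e S K g  g e $      match g
  7  $ e S K    e $        expand K → epsilon
  8  $ e S      e $        expand S → epsilon
Stack after step 8: $ e (top = e).

e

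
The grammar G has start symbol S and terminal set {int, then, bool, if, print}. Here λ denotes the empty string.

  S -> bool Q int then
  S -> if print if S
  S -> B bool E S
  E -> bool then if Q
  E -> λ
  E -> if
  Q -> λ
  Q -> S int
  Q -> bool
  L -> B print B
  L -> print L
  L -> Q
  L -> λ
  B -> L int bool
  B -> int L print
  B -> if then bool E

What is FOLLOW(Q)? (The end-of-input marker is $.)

{bool, if, int, print}

FIRST(E): from E->bool then if Q we get {bool}; from E->λ we get {λ}; from E->if we get {if}. So FIRST(E) = {λ, bool, if}.
FIRST(S): from S->bool Q int then we get {bool}; from S->if print if S we get {if}; from S->B bool E S we get {bool, if, int, print}. So FIRST(S) = {bool, if, int, print}.
FIRST(Q): from Q->λ we get {λ}; from Q->S int we get {bool, if, int, print}; from Q->bool we get {bool}. So FIRST(Q) = {λ, bool, if, int, print}.
FIRST(L): from L->B print B we get {bool, if, int, print}; from L->print L we get {print}; from L->Q we get {λ, bool, if, int, print}; from L->λ we get {λ}. So FIRST(L) = {λ, bool, if, int, print}.
FIRST(B): from B->L int bool we get {bool, if, int, print}; from B->int L print we get {int}; from B->if then bool E we get {if}. So FIRST(B) = {bool, if, int, print}.
FOLLOW(S) includes $ since S is the start symbol.
FOLLOW(S): in S->if print if S, the suffix after S is empty (adds nothing new); in S->B bool E S, the suffix after S is empty (adds nothing new); in Q->S int, S is followed by int with FIRST {int}. Thus FOLLOW(S) = {$, int}.
FOLLOW(L): in L->print L, the suffix after L is empty (adds nothing new); in B->L int bool, L is followed by int bool with FIRST {int}; in B->int L print, L is followed by print with FIRST {print}. Thus FOLLOW(L) = {int, print}.
FOLLOW(B): in S->B bool E S, B is followed by bool E S with FIRST {bool}; in L->B print B (occurrence 1), B is followed by print B with FIRST {print}; in L->B print B (occurrence 2), the suffix after B is empty, so FOLLOW(B) ⊇ FOLLOW(L) = {int, print}. Thus FOLLOW(B) = {bool, int, print}.
FOLLOW(E): in S->B bool E S, E is followed by S with FIRST {bool, if, int, print}; in B->if then bool E, the suffix after E is empty, so FOLLOW(E) ⊇ FOLLOW(B) = {bool, int, print}. Thus FOLLOW(E) = {bool, if, int, print}.
FOLLOW(Q): in S->bool Q int then, Q is followed by int then with FIRST {int}; in E->bool then if Q, the suffix after Q is empty, so FOLLOW(Q) ⊇ FOLLOW(E) = {bool, if, int, print}; in L->Q, the suffix after Q is empty, so FOLLOW(Q) ⊇ FOLLOW(L) = {int, print}. Thus FOLLOW(Q) = {bool, if, int, print}.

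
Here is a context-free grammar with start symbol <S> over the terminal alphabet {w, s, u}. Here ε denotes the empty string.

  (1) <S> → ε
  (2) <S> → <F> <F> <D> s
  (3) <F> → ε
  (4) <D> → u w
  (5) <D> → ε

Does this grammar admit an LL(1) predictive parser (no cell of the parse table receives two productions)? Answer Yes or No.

Yes

FIRST(<S>) = {ε, s, u}
FIRST(<F>) = {ε}
FIRST(<D>) = {ε, u}
FOLLOW(<S>) = {$}
FOLLOW(<F>) = {s, u}
FOLLOW(<D>) = {s}
Each cell of M receives at most one production.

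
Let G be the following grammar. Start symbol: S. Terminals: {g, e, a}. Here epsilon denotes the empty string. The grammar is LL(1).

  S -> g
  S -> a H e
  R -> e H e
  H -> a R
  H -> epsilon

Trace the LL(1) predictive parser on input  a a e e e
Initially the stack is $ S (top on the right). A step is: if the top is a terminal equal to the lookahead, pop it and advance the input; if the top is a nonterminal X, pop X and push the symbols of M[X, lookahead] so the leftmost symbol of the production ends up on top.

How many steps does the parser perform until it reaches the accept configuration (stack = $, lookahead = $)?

9

step 1: stack=$ S  input=a a e e e $  — expand S -> a H e
step 2: stack=$ e H a  input=a a e e e $  — match a
step 3: stack=$ e H  input=a e e e $  — expand H -> a R
step 4: stack=$ e R a  input=a e e e $  — match a
step 5: stack=$ e R  input=e e e $  — expand R -> e H e
step 6: stack=$ e e H e  input=e e e $  — match e
step 7: stack=$ e e H  input=e e $  — expand H -> epsilon
step 8: stack=$ e e  input=e e $  — match e
step 9: stack=$ e  input=e $  — match e
Accept reached after 9 steps.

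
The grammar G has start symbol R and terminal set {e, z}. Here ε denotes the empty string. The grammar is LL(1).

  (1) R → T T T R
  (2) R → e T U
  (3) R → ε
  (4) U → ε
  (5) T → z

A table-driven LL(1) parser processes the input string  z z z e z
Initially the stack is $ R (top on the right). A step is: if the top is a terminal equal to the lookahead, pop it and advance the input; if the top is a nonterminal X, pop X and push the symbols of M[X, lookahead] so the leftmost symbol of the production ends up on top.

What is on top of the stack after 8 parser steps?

step 1: stack=$ R  input=z z z e z $  — expand R → T T T R
step 2: stack=$ R T T T  input=z z z e z $  — expand T → z
step 3: stack=$ R T T z  input=z z z e z $  — match z
step 4: stack=$ R T T  input=z z e z $  — expand T → z
step 5: stack=$ R T z  input=z z e z $  — match z
step 6: stack=$ R T  input=z e z $  — expand T → z
step 7: stack=$ R z  input=z e z $  — match z
step 8: stack=$ R  input=e z $  — expand R → e T U
Stack after step 8: $ U T e (top = e).

e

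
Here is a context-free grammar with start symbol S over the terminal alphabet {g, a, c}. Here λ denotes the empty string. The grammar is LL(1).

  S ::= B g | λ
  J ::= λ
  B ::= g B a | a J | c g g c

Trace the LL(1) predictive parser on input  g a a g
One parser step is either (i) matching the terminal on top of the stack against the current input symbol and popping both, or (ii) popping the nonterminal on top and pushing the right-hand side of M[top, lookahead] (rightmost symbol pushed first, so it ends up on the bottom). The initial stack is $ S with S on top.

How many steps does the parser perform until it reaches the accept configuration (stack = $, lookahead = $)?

     Stack      Input      Action
  1  $ S        g a a g $  expand S ::= B g
  2  $ g B      g a a g $  expand B ::= g B a
  3  $ g a B g  g a a g $  match g
  4  $ g a B    a a g $    expand B ::= a J
  5  $ g a J a  a a g $    match a
  6  $ g a J    a g $      expand J ::= λ
  7  $ g a      a g $      match a
  8  $ g        g $        match g
Accept reached after 8 steps.

8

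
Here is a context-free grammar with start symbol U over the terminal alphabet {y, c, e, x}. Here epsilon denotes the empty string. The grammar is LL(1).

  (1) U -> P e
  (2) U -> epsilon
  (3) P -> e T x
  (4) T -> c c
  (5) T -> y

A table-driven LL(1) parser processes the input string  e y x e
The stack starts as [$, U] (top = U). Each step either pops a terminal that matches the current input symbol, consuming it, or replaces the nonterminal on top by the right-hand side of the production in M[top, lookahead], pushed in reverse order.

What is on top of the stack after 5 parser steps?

x

step 1: stack=$ U  input=e y x e $  — expand U -> P e
step 2: stack=$ e P  input=e y x e $  — expand P -> e T x
step 3: stack=$ e x T e  input=e y x e $  — match e
step 4: stack=$ e x T  input=y x e $  — expand T -> y
step 5: stack=$ e x y  input=y x e $  — match y
Stack after step 5: $ e x (top = x).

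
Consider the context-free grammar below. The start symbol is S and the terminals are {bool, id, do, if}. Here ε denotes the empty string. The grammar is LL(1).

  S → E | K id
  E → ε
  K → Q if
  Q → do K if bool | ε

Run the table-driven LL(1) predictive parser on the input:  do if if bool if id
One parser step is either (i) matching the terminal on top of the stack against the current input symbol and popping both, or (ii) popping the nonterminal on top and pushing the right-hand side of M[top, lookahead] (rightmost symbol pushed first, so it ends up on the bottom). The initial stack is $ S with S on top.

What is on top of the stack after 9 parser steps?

if

step 1: stack=$ S  input=do if if bool if id $  — expand S → K id
step 2: stack=$ id K  input=do if if bool if id $  — expand K → Q if
step 3: stack=$ id if Q  input=do if if bool if id $  — expand Q → do K if bool
step 4: stack=$ id if bool if K do  input=do if if bool if id $  — match do
step 5: stack=$ id if bool if K  input=if if bool if id $  — expand K → Q if
step 6: stack=$ id if bool if if Q  input=if if bool if id $  — expand Q → ε
step 7: stack=$ id if bool if if  input=if if bool if id $  — match if
step 8: stack=$ id if bool if  input=if bool if id $  — match if
step 9: stack=$ id if bool  input=bool if id $  — match bool
Stack after step 9: $ id if (top = if).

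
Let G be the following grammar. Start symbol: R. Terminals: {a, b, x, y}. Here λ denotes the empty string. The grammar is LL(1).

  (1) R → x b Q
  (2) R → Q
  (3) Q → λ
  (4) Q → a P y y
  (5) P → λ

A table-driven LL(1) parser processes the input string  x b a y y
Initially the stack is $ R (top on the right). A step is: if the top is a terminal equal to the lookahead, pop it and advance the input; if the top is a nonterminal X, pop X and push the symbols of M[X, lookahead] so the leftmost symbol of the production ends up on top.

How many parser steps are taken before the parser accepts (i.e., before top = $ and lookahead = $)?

step 1: stack=$ R  input=x b a y y $  — expand R → x b Q
step 2: stack=$ Q b x  input=x b a y y $  — match x
step 3: stack=$ Q b  input=b a y y $  — match b
step 4: stack=$ Q  input=a y y $  — expand Q → a P y y
step 5: stack=$ y y P a  input=a y y $  — match a
step 6: stack=$ y y P  input=y y $  — expand P → λ
step 7: stack=$ y y  input=y y $  — match y
step 8: stack=$ y  input=y $  — match y
Accept reached after 8 steps.

8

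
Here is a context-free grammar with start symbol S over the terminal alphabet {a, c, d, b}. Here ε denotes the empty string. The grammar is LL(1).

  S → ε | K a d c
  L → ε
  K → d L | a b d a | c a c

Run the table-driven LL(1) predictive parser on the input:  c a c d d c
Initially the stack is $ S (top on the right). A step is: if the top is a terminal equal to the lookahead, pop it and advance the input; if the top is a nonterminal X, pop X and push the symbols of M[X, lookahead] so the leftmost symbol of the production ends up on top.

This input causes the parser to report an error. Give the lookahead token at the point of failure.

step 1: stack=$ S  input=c a c d d c $  — expand S → K a d c
step 2: stack=$ c d a K  input=c a c d d c $  — expand K → c a c
step 3: stack=$ c d a c a c  input=c a c d d c $  — match c
step 4: stack=$ c d a c a  input=a c d d c $  — match a
step 5: stack=$ c d a c  input=c d d c $  — match c
step 6: stack=$ c d a  input=d d c $  — error: top is terminal a but lookahead is d

d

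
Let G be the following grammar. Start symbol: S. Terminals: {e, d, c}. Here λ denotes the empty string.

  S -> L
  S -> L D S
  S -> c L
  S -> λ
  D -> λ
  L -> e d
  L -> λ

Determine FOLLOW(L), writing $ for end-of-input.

{$, c, e}

FIRST(D): from D->λ we get {λ}. So FIRST(D) = {λ}.
FIRST(L): from L->e d we get {e}; from L->λ we get {λ}. So FIRST(L) = {λ, e}.
FIRST(S): from S->L we get {λ, e}; from S->L D S we get {λ, c, e}; from S->c L we get {c}; from S->λ we get {λ}. So FIRST(S) = {λ, c, e}.
FOLLOW(S) includes $ since S is the start symbol.
FOLLOW(S): in S->L D S, the suffix after S is empty (adds nothing new). Thus FOLLOW(S) = {$}.
FOLLOW(D): in S->L D S, D is followed by S with FIRST {λ, c, e}; in S->L D S, the suffix after D is nullable, so FOLLOW(D) ⊇ FOLLOW(S) = {$}. Thus FOLLOW(D) = {$, c, e}.
FOLLOW(L): in S->L, the suffix after L is empty, so FOLLOW(L) ⊇ FOLLOW(S) = {$}; in S->L D S, L is followed by D S with FIRST {λ, c, e}; in S->L D S, the suffix after L is nullable, so FOLLOW(L) ⊇ FOLLOW(S) = {$}; in S->c L, the suffix after L is empty, so FOLLOW(L) ⊇ FOLLOW(S) = {$}. Thus FOLLOW(L) = {$, c, e}.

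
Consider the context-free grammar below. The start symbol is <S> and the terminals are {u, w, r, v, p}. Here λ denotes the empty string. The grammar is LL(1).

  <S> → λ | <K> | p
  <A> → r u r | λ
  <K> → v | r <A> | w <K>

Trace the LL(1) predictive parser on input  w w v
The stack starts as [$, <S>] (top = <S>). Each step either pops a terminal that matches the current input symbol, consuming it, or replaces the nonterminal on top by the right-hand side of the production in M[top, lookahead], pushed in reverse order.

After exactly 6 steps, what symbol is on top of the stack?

     Stack    Input    Action
  1  $ <S>    w w v $  expand <S> → <K>
  2  $ <K>    w w v $  expand <K> → w <K>
  3  $ <K> w  w w v $  match w
  4  $ <K>    w v $    expand <K> → w <K>
  5  $ <K> w  w v $    match w
  6  $ <K>    v $      expand <K> → v
Stack after step 6: $ v (top = v).

v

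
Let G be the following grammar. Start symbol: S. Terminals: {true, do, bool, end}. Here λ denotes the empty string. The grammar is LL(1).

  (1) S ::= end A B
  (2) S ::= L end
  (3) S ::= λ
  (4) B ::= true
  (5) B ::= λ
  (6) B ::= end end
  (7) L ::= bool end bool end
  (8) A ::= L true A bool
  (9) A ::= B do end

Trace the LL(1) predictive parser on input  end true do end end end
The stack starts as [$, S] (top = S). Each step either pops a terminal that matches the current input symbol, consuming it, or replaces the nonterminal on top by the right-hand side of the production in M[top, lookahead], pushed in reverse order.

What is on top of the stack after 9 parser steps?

step 1: stack=$ S  input=end true do end end end $  — expand S ::= end A B
step 2: stack=$ B A end  input=end true do end end end $  — match end
step 3: stack=$ B A  input=true do end end end $  — expand A ::= B do end
step 4: stack=$ B end do B  input=true do end end end $  — expand B ::= true
step 5: stack=$ B end do true  input=true do end end end $  — match true
step 6: stack=$ B end do  input=do end end end $  — match do
step 7: stack=$ B end  input=end end end $  — match end
step 8: stack=$ B  input=end end $  — expand B ::= end end
step 9: stack=$ end end  input=end end $  — match end
Stack after step 9: $ end (top = end).

end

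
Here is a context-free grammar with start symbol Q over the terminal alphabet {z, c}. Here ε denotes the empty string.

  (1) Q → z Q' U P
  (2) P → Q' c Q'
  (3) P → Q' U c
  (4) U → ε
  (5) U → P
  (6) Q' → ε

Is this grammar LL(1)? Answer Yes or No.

FIRST(Q) = {z}
FIRST(P) = {c}
FIRST(U) = {ε, c}
FIRST(Q') = {ε}
FOLLOW(Q) = {$}
FOLLOW(P) = {$, c}
FOLLOW(U) = {c}
FOLLOW(Q') = {$, c}
Cell M[P, c] receives both P → Q' c Q' and P → Q' U c — the grammar is not LL(1).

No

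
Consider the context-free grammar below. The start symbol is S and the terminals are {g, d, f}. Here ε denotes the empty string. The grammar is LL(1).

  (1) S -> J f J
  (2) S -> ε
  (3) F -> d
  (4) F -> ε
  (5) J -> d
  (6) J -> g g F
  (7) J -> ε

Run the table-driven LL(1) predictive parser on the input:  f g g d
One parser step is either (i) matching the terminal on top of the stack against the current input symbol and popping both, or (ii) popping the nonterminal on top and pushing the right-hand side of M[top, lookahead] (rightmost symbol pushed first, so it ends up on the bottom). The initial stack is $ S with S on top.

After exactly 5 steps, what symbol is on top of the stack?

step 1: stack=$ S  input=f g g d $  — expand S -> J f J
step 2: stack=$ J f J  input=f g g d $  — expand J -> ε
step 3: stack=$ J f  input=f g g d $  — match f
step 4: stack=$ J  input=g g d $  — expand J -> g g F
step 5: stack=$ F g g  input=g g d $  — match g
Stack after step 5: $ F g (top = g).

g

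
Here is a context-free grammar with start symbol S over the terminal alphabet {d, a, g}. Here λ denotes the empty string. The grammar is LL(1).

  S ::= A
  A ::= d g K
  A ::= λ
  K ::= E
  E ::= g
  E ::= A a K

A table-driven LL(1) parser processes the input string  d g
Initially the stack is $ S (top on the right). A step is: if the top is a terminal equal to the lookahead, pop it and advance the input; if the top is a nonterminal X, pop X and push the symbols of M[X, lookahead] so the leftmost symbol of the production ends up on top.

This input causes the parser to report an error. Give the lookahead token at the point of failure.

step 1: stack=$ S  input=d g $  — expand S ::= A
step 2: stack=$ A  input=d g $  — expand A ::= d g K
step 3: stack=$ K g d  input=d g $  — match d
step 4: stack=$ K g  input=g $  — match g
step 5: stack=$ K  input=$  — error: M[K, $] is empty

$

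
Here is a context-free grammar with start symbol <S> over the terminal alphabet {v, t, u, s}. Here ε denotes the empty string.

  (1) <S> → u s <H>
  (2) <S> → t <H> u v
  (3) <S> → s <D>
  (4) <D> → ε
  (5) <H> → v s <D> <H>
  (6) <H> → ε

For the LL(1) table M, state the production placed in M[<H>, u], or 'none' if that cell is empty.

<H> → ε

FIRST(<S>) = {s, t, u}
FIRST(<D>) = {ε}
FIRST(<H>) = {ε, v}
FOLLOW(<S>) includes $ since <S> is the start symbol.
FOLLOW(<S>): <S> appears on no right-hand side. Thus FOLLOW(<S>) = {$}.
FOLLOW(<H>): in <S>→u s <H>, the suffix after <H> is empty, so FOLLOW(<H>) ⊇ FOLLOW(<S>) = {$}; in <S>→t <H> u v, <H> is followed by u v with FIRST {u}; in <H>→v s <D> <H>, the suffix after <H> is empty (adds nothing new). Thus FOLLOW(<H>) = {$, u}.
For <H> → v s <D> <H>: FIRST(v s <D> <H>) = {v}, so it goes in M[<H>, t] for t ∈ {v}.
For <H> → ε: FIRST(ε) = {ε}, so it goes in M[<H>, t] for t ∈ {}; since ε ∈ FIRST, also for every t ∈ FOLLOW(<H>) = {$, u}.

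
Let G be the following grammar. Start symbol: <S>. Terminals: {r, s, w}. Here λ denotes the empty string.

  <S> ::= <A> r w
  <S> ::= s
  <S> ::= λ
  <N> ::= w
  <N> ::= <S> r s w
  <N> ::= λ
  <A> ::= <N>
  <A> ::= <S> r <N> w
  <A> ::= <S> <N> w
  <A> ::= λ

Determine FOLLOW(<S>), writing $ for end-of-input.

{$, r, s, w}

FIRST(<S>) = {λ, r, s, w}  (via <A> r w)
FIRST(<N>) = {λ, r, s, w}  (via <S> r s w)
FIRST(<A>) = {λ, r, s, w}  (via <N>, <S> r <N> w, <S> <N> w)
FOLLOW(<S>) includes $ since <S> is the start symbol.
FOLLOW(<S>): in <N>::=<S> r s w, <S> is followed by r s w with FIRST {r}; in <A>::=<S> r <N> w, <S> is followed by r <N> w with FIRST {r}; in <A>::=<S> <N> w, <S> is followed by <N> w with FIRST {r, s, w}. Thus FOLLOW(<S>) = {$, r, s, w}.
FOLLOW(<A>): in <S>::=<A> r w, <A> is followed by r w with FIRST {r}. Thus FOLLOW(<A>) = {r}.
FOLLOW(<N>): in <A>::=<N>, the suffix after <N> is empty, so FOLLOW(<N>) ⊇ FOLLOW(<A>) = {r}; in <A>::=<S> r <N> w, <N> is followed by w with FIRST {w}; in <A>::=<S> <N> w, <N> is followed by w with FIRST {w}. Thus FOLLOW(<N>) = {r, w}.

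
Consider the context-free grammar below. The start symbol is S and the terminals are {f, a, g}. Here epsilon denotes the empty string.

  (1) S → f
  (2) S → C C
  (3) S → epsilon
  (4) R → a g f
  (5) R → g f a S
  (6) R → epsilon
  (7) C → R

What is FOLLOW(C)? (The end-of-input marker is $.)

{$, a, g}

FIRST(R) = {epsilon, a, g}
FIRST(C) = {epsilon, a, g}  (via R)
FIRST(S) = {epsilon, a, f, g}  (via C C)
FOLLOW(S) includes $ since S is the start symbol.
FOLLOW(S): in R→g f a S, the suffix after S is empty, so FOLLOW(S) ⊇ FOLLOW(R) = {$, a, g}. Thus FOLLOW(S) = {$, a, g}.
FOLLOW(C): in S→C C (occurrence 1), C is followed by C with FIRST {epsilon, a, g}; in S→C C (occurrence 1), the suffix after C is nullable, so FOLLOW(C) ⊇ FOLLOW(S) = {$, a, g}; in S→C C (occurrence 2), the suffix after C is empty, so FOLLOW(C) ⊇ FOLLOW(S) = {$, a, g}. Thus FOLLOW(C) = {$, a, g}.
FOLLOW(R): in C→R, the suffix after R is empty, so FOLLOW(R) ⊇ FOLLOW(C) = {$, a, g}. Thus FOLLOW(R) = {$, a, g}.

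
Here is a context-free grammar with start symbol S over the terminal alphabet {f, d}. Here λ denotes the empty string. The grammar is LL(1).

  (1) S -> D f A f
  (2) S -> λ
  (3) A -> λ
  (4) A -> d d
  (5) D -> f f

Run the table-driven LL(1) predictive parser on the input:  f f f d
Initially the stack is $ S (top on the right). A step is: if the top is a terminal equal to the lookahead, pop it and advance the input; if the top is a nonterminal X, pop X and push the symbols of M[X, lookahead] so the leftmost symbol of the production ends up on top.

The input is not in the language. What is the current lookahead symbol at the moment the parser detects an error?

$

     Stack        Input      Action
  1  $ S          f f f d $  expand S -> D f A f
  2  $ f A f D    f f f d $  expand D -> f f
  3  $ f A f f f  f f f d $  match f
  4  $ f A f f    f f d $    match f
  5  $ f A f      f d $      match f
  6  $ f A        d $        expand A -> d d
  7  $ f d d      d $        match d
  8  $ f d        $          error: top is terminal d but lookahead is $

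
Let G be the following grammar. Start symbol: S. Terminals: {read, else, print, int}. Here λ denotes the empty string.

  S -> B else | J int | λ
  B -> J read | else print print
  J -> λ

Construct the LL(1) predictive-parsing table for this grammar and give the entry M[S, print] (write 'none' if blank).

none

FIRST(J): from J->λ we get {λ}. So FIRST(J) = {λ}.
FIRST(B): from B->J read we get {read}; from B->else print print we get {else}. So FIRST(B) = {else, read}.
FIRST(S): from S->B else we get {else, read}; from S->J int we get {int}; from S->λ we get {λ}. So FIRST(S) = {λ, else, int, read}.
FOLLOW(S) includes $ since S is the start symbol.
FOLLOW(S): S appears on no right-hand side. Thus FOLLOW(S) = {$}.
For S -> B else: FIRST(B else) = {else, read}, so it goes in M[S, t] for t ∈ {else, read}.
For S -> J int: FIRST(J int) = {int}, so it goes in M[S, t] for t ∈ {int}.
For S -> λ: FIRST(λ) = {λ}, so it goes in M[S, t] for t ∈ {}; since λ ∈ FIRST, also for every t ∈ FOLLOW(S) = {$}.
None of these place a production in M[S, print].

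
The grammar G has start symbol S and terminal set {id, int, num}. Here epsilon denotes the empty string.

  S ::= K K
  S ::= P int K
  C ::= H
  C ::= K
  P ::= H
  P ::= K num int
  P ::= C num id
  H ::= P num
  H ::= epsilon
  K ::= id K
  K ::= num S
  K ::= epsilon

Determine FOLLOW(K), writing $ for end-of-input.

FIRST(K) = {epsilon, id, num}
FIRST(S) = {epsilon, id, int, num}  (via K K, P int K)
FIRST(C) = {epsilon, id, num}  (via H, K)
FIRST(P) = {epsilon, id, num}  (via H, K num int, C num id)
FIRST(H) = {epsilon, id, num}  (via P num)
FOLLOW(S) includes $ since S is the start symbol.
FOLLOW(C): in P::=C num id, C is followed by num id with FIRST {num}. Thus FOLLOW(C) = {num}.
FOLLOW(P): in S::=P int K, P is followed by int K with FIRST {int}; in H::=P num, P is followed by num with FIRST {num}. Thus FOLLOW(P) = {int, num}.
FOLLOW(H): in C::=H, the suffix after H is empty, so FOLLOW(H) ⊇ FOLLOW(C) = {num}; in P::=H, the suffix after H is empty, so FOLLOW(H) ⊇ FOLLOW(P) = {int, num}. Thus FOLLOW(H) = {int, num}.
FOLLOW(S): in K::=num S, the suffix after S is empty, so FOLLOW(S) ⊇ FOLLOW(K) = {$, id, num}. Thus FOLLOW(S) = {$, id, num}.
FOLLOW(K): in S::=K K (occurrence 1), K is followed by K with FIRST {epsilon, id, num}; in S::=K K (occurrence 1), the suffix after K is nullable, so FOLLOW(K) ⊇ FOLLOW(S) = {$, id, num}; in S::=K K (occurrence 2), the suffix after K is empty, so FOLLOW(K) ⊇ FOLLOW(S) = {$, id, num}; in S::=P int K, the suffix after K is empty, so FOLLOW(K) ⊇ FOLLOW(S) = {$, id, num}; in C::=K, the suffix after K is empty, so FOLLOW(K) ⊇ FOLLOW(C) = {num}; in P::=K num int, K is followed by num int with FIRST {num}; in K::=id K, the suffix after K is empty (adds nothing new). Thus FOLLOW(K) = {$, id, num}.

{$, id, num}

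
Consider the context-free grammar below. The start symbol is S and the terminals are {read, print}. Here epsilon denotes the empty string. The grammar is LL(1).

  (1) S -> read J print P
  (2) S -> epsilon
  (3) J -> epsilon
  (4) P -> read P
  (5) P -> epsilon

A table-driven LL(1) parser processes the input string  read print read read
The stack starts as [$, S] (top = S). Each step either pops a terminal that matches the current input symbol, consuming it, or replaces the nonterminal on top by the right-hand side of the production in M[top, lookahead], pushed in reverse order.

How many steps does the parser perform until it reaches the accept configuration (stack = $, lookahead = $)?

9

step 1: stack=$ S  input=read print read read $  — expand S -> read J print P
step 2: stack=$ P print J read  input=read print read read $  — match read
step 3: stack=$ P print J  input=print read read $  — expand J -> epsilon
step 4: stack=$ P print  input=print read read $  — match print
step 5: stack=$ P  input=read read $  — expand P -> read P
step 6: stack=$ P read  input=read read $  — match read
step 7: stack=$ P  input=read $  — expand P -> read P
step 8: stack=$ P read  input=read $  — match read
step 9: stack=$ P  input=$  — expand P -> epsilon
Accept reached after 9 steps.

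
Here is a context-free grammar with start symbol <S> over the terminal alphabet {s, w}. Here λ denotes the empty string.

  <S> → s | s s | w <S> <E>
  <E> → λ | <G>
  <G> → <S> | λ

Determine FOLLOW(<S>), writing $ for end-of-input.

{$, s, w}

FIRST(<S>): from <S>→s we get {s}; from <S>→s s we get {s}; from <S>→w <S> <E> we get {w}. So FIRST(<S>) = {s, w}.
FIRST(<G>): from <G>→<S> we get {s, w}; from <G>→λ we get {λ}. So FIRST(<G>) = {λ, s, w}.
FIRST(<E>): from <E>→λ we get {λ}; from <E>→<G> we get {λ, s, w}. So FIRST(<E>) = {λ, s, w}.
FOLLOW(<S>) includes $ since <S> is the start symbol.
FOLLOW(<S>): in <S>→w <S> <E>, <S> is followed by <E> with FIRST {λ, s, w}; in <S>→w <S> <E>, the suffix after <S> is nullable (adds nothing new); in <G>→<S>, the suffix after <S> is empty, so FOLLOW(<S>) ⊇ FOLLOW(<G>) = {$, s, w}. Thus FOLLOW(<S>) = {$, s, w}.
FOLLOW(<E>): in <S>→w <S> <E>, the suffix after <E> is empty, so FOLLOW(<E>) ⊇ FOLLOW(<S>) = {$, s, w}. Thus FOLLOW(<E>) = {$, s, w}.
FOLLOW(<G>): in <E>→<G>, the suffix after <G> is empty, so FOLLOW(<G>) ⊇ FOLLOW(<E>) = {$, s, w}. Thus FOLLOW(<G>) = {$, s, w}.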